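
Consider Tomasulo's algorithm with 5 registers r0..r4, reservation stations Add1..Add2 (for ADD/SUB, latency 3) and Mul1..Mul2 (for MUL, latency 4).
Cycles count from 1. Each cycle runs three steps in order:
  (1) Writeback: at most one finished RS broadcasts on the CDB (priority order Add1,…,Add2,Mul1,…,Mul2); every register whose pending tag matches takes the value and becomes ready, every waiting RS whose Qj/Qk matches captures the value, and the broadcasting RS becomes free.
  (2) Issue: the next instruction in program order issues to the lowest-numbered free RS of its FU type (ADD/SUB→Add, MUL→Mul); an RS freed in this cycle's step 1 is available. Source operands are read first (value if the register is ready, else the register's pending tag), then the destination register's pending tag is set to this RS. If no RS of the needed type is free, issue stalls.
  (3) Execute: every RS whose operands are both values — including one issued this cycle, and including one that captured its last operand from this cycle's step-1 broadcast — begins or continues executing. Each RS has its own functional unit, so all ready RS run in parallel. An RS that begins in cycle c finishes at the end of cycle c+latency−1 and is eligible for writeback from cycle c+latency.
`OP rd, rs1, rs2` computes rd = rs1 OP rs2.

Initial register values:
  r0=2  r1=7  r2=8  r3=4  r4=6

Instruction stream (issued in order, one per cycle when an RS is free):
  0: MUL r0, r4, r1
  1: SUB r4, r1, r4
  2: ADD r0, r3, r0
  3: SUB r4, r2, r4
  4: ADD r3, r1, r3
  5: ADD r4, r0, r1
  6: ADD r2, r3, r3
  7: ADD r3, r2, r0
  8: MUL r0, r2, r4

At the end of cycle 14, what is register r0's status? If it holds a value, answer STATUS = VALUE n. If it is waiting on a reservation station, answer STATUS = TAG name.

STATUS = TAG Mul1

cycle 1: issue MUL r0<-Mul1 // r0:Mul1,r1:7,r2:8,r3:4,r4:6
cycle 2: issue SUB r4<-Add1 // r0:Mul1,r1:7,r2:8,r3:4,r4:Add1
cycle 3: issue ADD r0<-Add2 // r0:Add2,r1:7,r2:8,r3:4,r4:Add1
cycle 4: stall // r0:Add2,r1:7,r2:8,r3:4,r4:Add1
cycle 5: CDB Add1=1; issue SUB r4<-Add1 // r0:Add2,r1:7,r2:8,r3:4,r4:Add1
cycle 6: CDB Mul1=42; stall // r0:Add2,r1:7,r2:8,r3:4,r4:Add1
cycle 7: stall // r0:Add2,r1:7,r2:8,r3:4,r4:Add1
cycle 8: CDB Add1=7; issue ADD r3<-Add1 // r0:Add2,r1:7,r2:8,r3:Add1,r4:7
cycle 9: CDB Add2=46; issue ADD r4<-Add2 // r0:46,r1:7,r2:8,r3:Add1,r4:Add2
cycle 10: stall // r0:46,r1:7,r2:8,r3:Add1,r4:Add2
cycle 11: CDB Add1=11; issue ADD r2<-Add1 // r0:46,r1:7,r2:Add1,r3:11,r4:Add2
cycle 12: CDB Add2=53; issue ADD r3<-Add2 // r0:46,r1:7,r2:Add1,r3:Add2,r4:53
cycle 13: issue MUL r0<-Mul1 // r0:Mul1,r1:7,r2:Add1,r3:Add2,r4:53
cycle 14: CDB Add1=22 // r0:Mul1,r1:7,r2:22,r3:Add2,r4:53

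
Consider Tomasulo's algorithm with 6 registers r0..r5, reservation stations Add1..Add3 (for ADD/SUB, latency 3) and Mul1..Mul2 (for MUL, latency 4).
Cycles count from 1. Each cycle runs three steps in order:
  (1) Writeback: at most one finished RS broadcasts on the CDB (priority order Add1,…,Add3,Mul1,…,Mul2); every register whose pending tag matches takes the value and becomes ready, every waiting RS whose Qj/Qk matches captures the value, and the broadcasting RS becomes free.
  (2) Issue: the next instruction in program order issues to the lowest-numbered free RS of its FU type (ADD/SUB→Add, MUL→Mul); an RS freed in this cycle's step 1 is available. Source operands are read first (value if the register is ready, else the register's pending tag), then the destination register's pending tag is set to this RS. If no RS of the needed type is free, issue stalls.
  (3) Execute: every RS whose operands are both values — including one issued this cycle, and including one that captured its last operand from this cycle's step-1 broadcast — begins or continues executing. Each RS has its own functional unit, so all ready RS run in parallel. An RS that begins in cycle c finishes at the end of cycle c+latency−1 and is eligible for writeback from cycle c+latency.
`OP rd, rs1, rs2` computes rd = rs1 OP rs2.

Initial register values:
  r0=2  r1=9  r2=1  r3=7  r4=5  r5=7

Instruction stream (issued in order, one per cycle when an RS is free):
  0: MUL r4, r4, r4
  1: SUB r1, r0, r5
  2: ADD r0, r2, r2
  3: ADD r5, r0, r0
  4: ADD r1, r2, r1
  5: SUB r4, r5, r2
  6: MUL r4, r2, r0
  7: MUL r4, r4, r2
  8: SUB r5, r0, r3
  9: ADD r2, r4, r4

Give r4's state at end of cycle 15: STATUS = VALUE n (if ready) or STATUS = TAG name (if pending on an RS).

STATUS = VALUE 2

cycle 1: issue MUL r4<-Mul1 // r0:2,r1:9,r2:1,r3:7,r4:Mul1,r5:7
cycle 2: issue SUB r1<-Add1 // r0:2,r1:Add1,r2:1,r3:7,r4:Mul1,r5:7
cycle 3: issue ADD r0<-Add2 // r0:Add2,r1:Add1,r2:1,r3:7,r4:Mul1,r5:7
cycle 4: issue ADD r5<-Add3 // r0:Add2,r1:Add1,r2:1,r3:7,r4:Mul1,r5:Add3
cycle 5: CDB Add1=-5; issue ADD r1<-Add1 // r0:Add2,r1:Add1,r2:1,r3:7,r4:Mul1,r5:Add3
cycle 6: CDB Add2=2; issue SUB r4<-Add2 // r0:2,r1:Add1,r2:1,r3:7,r4:Add2,r5:Add3
cycle 7: CDB Mul1=25; issue MUL r4<-Mul1 // r0:2,r1:Add1,r2:1,r3:7,r4:Mul1,r5:Add3
cycle 8: CDB Add1=-4; issue MUL r4<-Mul2 // r0:2,r1:-4,r2:1,r3:7,r4:Mul2,r5:Add3
cycle 9: CDB Add3=4; issue SUB r5<-Add1 // r0:2,r1:-4,r2:1,r3:7,r4:Mul2,r5:Add1
cycle 10: issue ADD r2<-Add3 // r0:2,r1:-4,r2:Add3,r3:7,r4:Mul2,r5:Add1
cycle 11: CDB Mul1=2 // r0:2,r1:-4,r2:Add3,r3:7,r4:Mul2,r5:Add1
cycle 12: CDB Add1=-5 // r0:2,r1:-4,r2:Add3,r3:7,r4:Mul2,r5:-5
cycle 13: CDB Add2=3 // r0:2,r1:-4,r2:Add3,r3:7,r4:Mul2,r5:-5
cycle 14: - // r0:2,r1:-4,r2:Add3,r3:7,r4:Mul2,r5:-5
cycle 15: CDB Mul2=2 // r0:2,r1:-4,r2:Add3,r3:7,r4:2,r5:-5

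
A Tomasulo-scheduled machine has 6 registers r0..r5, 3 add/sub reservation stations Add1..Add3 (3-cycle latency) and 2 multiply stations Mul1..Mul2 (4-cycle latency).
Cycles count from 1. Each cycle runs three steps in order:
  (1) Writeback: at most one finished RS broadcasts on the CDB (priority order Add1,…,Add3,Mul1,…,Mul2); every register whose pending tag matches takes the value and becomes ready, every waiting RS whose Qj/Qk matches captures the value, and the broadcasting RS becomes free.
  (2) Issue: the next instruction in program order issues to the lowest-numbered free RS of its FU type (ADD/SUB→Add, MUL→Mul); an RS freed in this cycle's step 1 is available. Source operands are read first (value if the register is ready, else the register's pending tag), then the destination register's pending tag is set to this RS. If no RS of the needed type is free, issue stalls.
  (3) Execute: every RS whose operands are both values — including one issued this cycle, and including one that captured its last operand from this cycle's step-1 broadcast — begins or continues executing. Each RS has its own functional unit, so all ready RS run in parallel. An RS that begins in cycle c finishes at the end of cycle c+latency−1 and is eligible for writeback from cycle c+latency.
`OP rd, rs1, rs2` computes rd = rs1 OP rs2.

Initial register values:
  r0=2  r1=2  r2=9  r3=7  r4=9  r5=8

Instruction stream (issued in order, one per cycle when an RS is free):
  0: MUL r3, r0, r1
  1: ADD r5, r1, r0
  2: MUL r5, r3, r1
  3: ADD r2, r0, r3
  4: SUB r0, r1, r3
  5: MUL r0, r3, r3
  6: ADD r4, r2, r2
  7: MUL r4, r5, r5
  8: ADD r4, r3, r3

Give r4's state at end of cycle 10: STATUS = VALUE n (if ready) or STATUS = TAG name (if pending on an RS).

STATUS = TAG Add3

c1: issue MUL r3<-Mul1 | r0:2,r1:2,r2:9,r3:Mul1,r4:9,r5:8
c2: issue ADD r5<-Add1 | r0:2,r1:2,r2:9,r3:Mul1,r4:9,r5:Add1
c3: issue MUL r5<-Mul2 | r0:2,r1:2,r2:9,r3:Mul1,r4:9,r5:Mul2
c4: issue ADD r2<-Add2 | r0:2,r1:2,r2:Add2,r3:Mul1,r4:9,r5:Mul2
c5: CDB Add1=4; issue SUB r0<-Add1 | r0:Add1,r1:2,r2:Add2,r3:Mul1,r4:9,r5:Mul2
c6: CDB Mul1=4; issue MUL r0<-Mul1 | r0:Mul1,r1:2,r2:Add2,r3:4,r4:9,r5:Mul2
c7: issue ADD r4<-Add3 | r0:Mul1,r1:2,r2:Add2,r3:4,r4:Add3,r5:Mul2
c8: stall | r0:Mul1,r1:2,r2:Add2,r3:4,r4:Add3,r5:Mul2
c9: CDB Add1=-2; stall | r0:Mul1,r1:2,r2:Add2,r3:4,r4:Add3,r5:Mul2
c10: CDB Add2=6; stall | r0:Mul1,r1:2,r2:6,r3:4,r4:Add3,r5:Mul2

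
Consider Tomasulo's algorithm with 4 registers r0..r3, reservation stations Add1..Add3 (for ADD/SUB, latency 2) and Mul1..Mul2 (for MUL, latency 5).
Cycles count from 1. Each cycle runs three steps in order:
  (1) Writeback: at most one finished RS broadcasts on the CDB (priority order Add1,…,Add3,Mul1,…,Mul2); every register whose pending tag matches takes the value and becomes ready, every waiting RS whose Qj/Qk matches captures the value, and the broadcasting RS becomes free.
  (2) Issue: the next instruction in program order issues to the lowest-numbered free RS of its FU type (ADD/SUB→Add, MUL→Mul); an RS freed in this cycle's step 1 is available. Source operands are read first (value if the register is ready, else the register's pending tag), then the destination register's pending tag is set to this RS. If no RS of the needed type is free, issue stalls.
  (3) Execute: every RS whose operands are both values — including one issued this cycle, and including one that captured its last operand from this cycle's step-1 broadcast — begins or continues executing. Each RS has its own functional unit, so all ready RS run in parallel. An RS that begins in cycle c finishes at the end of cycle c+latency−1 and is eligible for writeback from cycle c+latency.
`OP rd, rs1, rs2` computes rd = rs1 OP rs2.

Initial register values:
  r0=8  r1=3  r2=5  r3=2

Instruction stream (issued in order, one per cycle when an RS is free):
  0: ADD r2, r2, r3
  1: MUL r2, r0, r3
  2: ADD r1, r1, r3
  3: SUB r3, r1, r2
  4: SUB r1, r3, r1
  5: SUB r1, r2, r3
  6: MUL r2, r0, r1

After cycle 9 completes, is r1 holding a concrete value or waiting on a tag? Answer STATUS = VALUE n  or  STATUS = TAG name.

  c1: issue ADD r2<-Add1  regs: r0:8,r1:3,r2:Add1,r3:2
  c2: issue MUL r2<-Mul1  regs: r0:8,r1:3,r2:Mul1,r3:2
  c3: CDB Add1=7; issue ADD r1<-Add1  regs: r0:8,r1:Add1,r2:Mul1,r3:2
  c4: issue SUB r3<-Add2  regs: r0:8,r1:Add1,r2:Mul1,r3:Add2
  c5: CDB Add1=5; issue SUB r1<-Add1  regs: r0:8,r1:Add1,r2:Mul1,r3:Add2
  c6: issue SUB r1<-Add3  regs: r0:8,r1:Add3,r2:Mul1,r3:Add2
  c7: CDB Mul1=16; issue MUL r2<-Mul1  regs: r0:8,r1:Add3,r2:Mul1,r3:Add2
  c8: -  regs: r0:8,r1:Add3,r2:Mul1,r3:Add2
  c9: CDB Add2=-11  regs: r0:8,r1:Add3,r2:Mul1,r3:-11

STATUS = TAG Add3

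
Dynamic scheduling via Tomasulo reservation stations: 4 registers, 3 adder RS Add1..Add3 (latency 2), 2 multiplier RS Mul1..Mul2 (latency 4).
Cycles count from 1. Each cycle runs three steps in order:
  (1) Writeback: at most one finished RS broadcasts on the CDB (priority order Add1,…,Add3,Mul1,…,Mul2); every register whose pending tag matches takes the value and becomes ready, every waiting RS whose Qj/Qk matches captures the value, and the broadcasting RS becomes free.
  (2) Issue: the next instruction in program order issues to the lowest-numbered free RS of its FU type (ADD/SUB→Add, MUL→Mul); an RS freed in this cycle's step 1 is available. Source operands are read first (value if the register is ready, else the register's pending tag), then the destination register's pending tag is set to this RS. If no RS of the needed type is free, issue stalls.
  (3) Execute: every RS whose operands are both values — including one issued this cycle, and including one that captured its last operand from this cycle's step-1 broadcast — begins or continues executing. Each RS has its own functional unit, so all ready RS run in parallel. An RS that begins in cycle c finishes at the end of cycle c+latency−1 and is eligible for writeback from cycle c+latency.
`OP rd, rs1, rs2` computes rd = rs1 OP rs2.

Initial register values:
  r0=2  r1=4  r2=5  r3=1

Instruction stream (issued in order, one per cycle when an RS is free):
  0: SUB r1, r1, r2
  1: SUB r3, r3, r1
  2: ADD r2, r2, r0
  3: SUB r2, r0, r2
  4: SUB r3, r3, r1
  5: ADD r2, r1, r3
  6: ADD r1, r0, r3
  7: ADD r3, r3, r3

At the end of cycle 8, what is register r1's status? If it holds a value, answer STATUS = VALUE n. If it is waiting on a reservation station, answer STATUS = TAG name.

  c1: issue SUB r1<-Add1  regs: r0:2,r1:Add1,r2:5,r3:1
  c2: issue SUB r3<-Add2  regs: r0:2,r1:Add1,r2:5,r3:Add2
  c3: CDB Add1=-1; issue ADD r2<-Add1  regs: r0:2,r1:-1,r2:Add1,r3:Add2
  c4: issue SUB r2<-Add3  regs: r0:2,r1:-1,r2:Add3,r3:Add2
  c5: CDB Add1=7; issue SUB r3<-Add1  regs: r0:2,r1:-1,r2:Add3,r3:Add1
  c6: CDB Add2=2; issue ADD r2<-Add2  regs: r0:2,r1:-1,r2:Add2,r3:Add1
  c7: CDB Add3=-5; issue ADD r1<-Add3  regs: r0:2,r1:Add3,r2:Add2,r3:Add1
  c8: CDB Add1=3; issue ADD r3<-Add1  regs: r0:2,r1:Add3,r2:Add2,r3:Add1

STATUS = TAG Add3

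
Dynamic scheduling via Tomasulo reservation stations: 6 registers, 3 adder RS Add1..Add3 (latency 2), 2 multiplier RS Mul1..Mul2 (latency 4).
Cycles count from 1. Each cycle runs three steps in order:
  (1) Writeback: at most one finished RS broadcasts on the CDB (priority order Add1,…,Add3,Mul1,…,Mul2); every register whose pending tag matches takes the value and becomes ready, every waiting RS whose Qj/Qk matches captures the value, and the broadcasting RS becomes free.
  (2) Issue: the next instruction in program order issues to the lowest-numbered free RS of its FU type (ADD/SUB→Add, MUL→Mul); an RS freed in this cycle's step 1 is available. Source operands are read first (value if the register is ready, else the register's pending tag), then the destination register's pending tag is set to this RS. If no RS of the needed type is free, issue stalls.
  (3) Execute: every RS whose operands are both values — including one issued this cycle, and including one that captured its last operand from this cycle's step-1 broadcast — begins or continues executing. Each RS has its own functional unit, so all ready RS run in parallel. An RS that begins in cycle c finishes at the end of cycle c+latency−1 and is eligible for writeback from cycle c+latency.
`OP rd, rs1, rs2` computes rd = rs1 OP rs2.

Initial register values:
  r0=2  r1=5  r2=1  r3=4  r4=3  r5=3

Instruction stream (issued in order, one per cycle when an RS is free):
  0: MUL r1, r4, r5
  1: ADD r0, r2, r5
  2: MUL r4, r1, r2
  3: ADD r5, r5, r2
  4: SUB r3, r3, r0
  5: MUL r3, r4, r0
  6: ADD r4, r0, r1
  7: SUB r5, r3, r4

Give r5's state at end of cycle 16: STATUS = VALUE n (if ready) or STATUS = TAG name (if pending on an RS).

STATUS = VALUE 23

  c1: issue MUL r1<-Mul1  regs: r0:2,r1:Mul1,r2:1,r3:4,r4:3,r5:3
  c2: issue ADD r0<-Add1  regs: r0:Add1,r1:Mul1,r2:1,r3:4,r4:3,r5:3
  c3: issue MUL r4<-Mul2  regs: r0:Add1,r1:Mul1,r2:1,r3:4,r4:Mul2,r5:3
  c4: CDB Add1=4; issue ADD r5<-Add1  regs: r0:4,r1:Mul1,r2:1,r3:4,r4:Mul2,r5:Add1
  c5: CDB Mul1=9; issue SUB r3<-Add2  regs: r0:4,r1:9,r2:1,r3:Add2,r4:Mul2,r5:Add1
  c6: CDB Add1=4; issue MUL r3<-Mul1  regs: r0:4,r1:9,r2:1,r3:Mul1,r4:Mul2,r5:4
  c7: CDB Add2=0; issue ADD r4<-Add1  regs: r0:4,r1:9,r2:1,r3:Mul1,r4:Add1,r5:4
  c8: issue SUB r5<-Add2  regs: r0:4,r1:9,r2:1,r3:Mul1,r4:Add1,r5:Add2
  c9: CDB Add1=13  regs: r0:4,r1:9,r2:1,r3:Mul1,r4:13,r5:Add2
  c10: CDB Mul2=9  regs: r0:4,r1:9,r2:1,r3:Mul1,r4:13,r5:Add2
  c11: -  regs: r0:4,r1:9,r2:1,r3:Mul1,r4:13,r5:Add2
  c12: -  regs: r0:4,r1:9,r2:1,r3:Mul1,r4:13,r5:Add2
  c13: -  regs: r0:4,r1:9,r2:1,r3:Mul1,r4:13,r5:Add2
  c14: CDB Mul1=36  regs: r0:4,r1:9,r2:1,r3:36,r4:13,r5:Add2
  c15: -  regs: r0:4,r1:9,r2:1,r3:36,r4:13,r5:Add2
  c16: CDB Add2=23  regs: r0:4,r1:9,r2:1,r3:36,r4:13,r5:23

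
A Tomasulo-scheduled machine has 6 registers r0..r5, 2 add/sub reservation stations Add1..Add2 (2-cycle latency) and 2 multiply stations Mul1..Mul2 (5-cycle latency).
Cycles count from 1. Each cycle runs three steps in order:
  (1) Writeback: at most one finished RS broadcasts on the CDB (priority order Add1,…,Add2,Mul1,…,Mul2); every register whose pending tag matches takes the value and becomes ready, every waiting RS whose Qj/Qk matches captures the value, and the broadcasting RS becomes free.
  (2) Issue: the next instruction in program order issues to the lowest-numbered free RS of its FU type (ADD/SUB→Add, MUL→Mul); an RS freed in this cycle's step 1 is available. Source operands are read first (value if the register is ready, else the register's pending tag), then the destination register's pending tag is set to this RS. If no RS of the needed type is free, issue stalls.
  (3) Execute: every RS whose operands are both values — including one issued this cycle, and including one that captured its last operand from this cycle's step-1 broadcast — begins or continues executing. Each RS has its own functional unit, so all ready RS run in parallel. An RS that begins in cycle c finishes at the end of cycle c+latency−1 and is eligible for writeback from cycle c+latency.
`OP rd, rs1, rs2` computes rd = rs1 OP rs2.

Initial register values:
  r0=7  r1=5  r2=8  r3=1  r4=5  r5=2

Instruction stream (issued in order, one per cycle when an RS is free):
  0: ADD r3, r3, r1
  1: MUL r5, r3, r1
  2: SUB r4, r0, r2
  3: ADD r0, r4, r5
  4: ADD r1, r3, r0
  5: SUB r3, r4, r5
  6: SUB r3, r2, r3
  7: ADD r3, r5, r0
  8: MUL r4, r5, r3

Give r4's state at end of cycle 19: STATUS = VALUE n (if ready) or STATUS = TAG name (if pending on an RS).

STATUS = TAG Mul1

  c1: issue ADD r3<-Add1  regs: r0:7,r1:5,r2:8,r3:Add1,r4:5,r5:2
  c2: issue MUL r5<-Mul1  regs: r0:7,r1:5,r2:8,r3:Add1,r4:5,r5:Mul1
  c3: CDB Add1=6; issue SUB r4<-Add1  regs: r0:7,r1:5,r2:8,r3:6,r4:Add1,r5:Mul1
  c4: issue ADD r0<-Add2  regs: r0:Add2,r1:5,r2:8,r3:6,r4:Add1,r5:Mul1
  c5: CDB Add1=-1; issue ADD r1<-Add1  regs: r0:Add2,r1:Add1,r2:8,r3:6,r4:-1,r5:Mul1
  c6: stall  regs: r0:Add2,r1:Add1,r2:8,r3:6,r4:-1,r5:Mul1
  c7: stall  regs: r0:Add2,r1:Add1,r2:8,r3:6,r4:-1,r5:Mul1
  c8: CDB Mul1=30; stall  regs: r0:Add2,r1:Add1,r2:8,r3:6,r4:-1,r5:30
  c9: stall  regs: r0:Add2,r1:Add1,r2:8,r3:6,r4:-1,r5:30
  c10: CDB Add2=29; issue SUB r3<-Add2  regs: r0:29,r1:Add1,r2:8,r3:Add2,r4:-1,r5:30
  c11: stall  regs: r0:29,r1:Add1,r2:8,r3:Add2,r4:-1,r5:30
  c12: CDB Add1=35; issue SUB r3<-Add1  regs: r0:29,r1:35,r2:8,r3:Add1,r4:-1,r5:30
  c13: CDB Add2=-31; issue ADD r3<-Add2  regs: r0:29,r1:35,r2:8,r3:Add2,r4:-1,r5:30
  c14: issue MUL r4<-Mul1  regs: r0:29,r1:35,r2:8,r3:Add2,r4:Mul1,r5:30
  c15: CDB Add1=39  regs: r0:29,r1:35,r2:8,r3:Add2,r4:Mul1,r5:30
  c16: CDB Add2=59  regs: r0:29,r1:35,r2:8,r3:59,r4:Mul1,r5:30
  c17: -  regs: r0:29,r1:35,r2:8,r3:59,r4:Mul1,r5:30
  c18: -  regs: r0:29,r1:35,r2:8,r3:59,r4:Mul1,r5:30
  c19: -  regs: r0:29,r1:35,r2:8,r3:59,r4:Mul1,r5:30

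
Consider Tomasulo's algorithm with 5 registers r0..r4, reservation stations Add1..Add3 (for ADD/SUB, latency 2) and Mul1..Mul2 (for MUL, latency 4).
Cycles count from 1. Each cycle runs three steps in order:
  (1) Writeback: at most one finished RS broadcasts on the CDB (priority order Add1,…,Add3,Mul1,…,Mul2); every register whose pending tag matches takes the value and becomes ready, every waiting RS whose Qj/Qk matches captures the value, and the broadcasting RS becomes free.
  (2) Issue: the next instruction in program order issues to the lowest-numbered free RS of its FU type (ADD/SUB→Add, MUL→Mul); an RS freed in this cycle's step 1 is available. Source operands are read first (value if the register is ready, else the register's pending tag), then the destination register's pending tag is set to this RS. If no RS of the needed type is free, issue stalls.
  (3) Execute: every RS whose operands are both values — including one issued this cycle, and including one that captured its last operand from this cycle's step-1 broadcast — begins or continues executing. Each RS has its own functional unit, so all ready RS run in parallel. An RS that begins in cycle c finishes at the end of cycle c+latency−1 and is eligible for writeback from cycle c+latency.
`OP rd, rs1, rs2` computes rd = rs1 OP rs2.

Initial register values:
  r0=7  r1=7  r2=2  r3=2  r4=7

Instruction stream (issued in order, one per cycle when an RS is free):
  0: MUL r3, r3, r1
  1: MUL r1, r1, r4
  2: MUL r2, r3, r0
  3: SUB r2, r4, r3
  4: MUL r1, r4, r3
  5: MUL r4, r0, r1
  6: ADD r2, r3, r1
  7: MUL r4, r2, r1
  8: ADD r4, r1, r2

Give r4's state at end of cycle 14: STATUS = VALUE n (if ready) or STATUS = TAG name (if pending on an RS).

STATUS = TAG Add2

cycle 1: issue MUL r3<-Mul1 // r0:7,r1:7,r2:2,r3:Mul1,r4:7
cycle 2: issue MUL r1<-Mul2 // r0:7,r1:Mul2,r2:2,r3:Mul1,r4:7
cycle 3: stall // r0:7,r1:Mul2,r2:2,r3:Mul1,r4:7
cycle 4: stall // r0:7,r1:Mul2,r2:2,r3:Mul1,r4:7
cycle 5: CDB Mul1=14; issue MUL r2<-Mul1 // r0:7,r1:Mul2,r2:Mul1,r3:14,r4:7
cycle 6: CDB Mul2=49; issue SUB r2<-Add1 // r0:7,r1:49,r2:Add1,r3:14,r4:7
cycle 7: issue MUL r1<-Mul2 // r0:7,r1:Mul2,r2:Add1,r3:14,r4:7
cycle 8: CDB Add1=-7; stall // r0:7,r1:Mul2,r2:-7,r3:14,r4:7
cycle 9: CDB Mul1=98; issue MUL r4<-Mul1 // r0:7,r1:Mul2,r2:-7,r3:14,r4:Mul1
cycle 10: issue ADD r2<-Add1 // r0:7,r1:Mul2,r2:Add1,r3:14,r4:Mul1
cycle 11: CDB Mul2=98; issue MUL r4<-Mul2 // r0:7,r1:98,r2:Add1,r3:14,r4:Mul2
cycle 12: issue ADD r4<-Add2 // r0:7,r1:98,r2:Add1,r3:14,r4:Add2
cycle 13: CDB Add1=112 // r0:7,r1:98,r2:112,r3:14,r4:Add2
cycle 14: - // r0:7,r1:98,r2:112,r3:14,r4:Add2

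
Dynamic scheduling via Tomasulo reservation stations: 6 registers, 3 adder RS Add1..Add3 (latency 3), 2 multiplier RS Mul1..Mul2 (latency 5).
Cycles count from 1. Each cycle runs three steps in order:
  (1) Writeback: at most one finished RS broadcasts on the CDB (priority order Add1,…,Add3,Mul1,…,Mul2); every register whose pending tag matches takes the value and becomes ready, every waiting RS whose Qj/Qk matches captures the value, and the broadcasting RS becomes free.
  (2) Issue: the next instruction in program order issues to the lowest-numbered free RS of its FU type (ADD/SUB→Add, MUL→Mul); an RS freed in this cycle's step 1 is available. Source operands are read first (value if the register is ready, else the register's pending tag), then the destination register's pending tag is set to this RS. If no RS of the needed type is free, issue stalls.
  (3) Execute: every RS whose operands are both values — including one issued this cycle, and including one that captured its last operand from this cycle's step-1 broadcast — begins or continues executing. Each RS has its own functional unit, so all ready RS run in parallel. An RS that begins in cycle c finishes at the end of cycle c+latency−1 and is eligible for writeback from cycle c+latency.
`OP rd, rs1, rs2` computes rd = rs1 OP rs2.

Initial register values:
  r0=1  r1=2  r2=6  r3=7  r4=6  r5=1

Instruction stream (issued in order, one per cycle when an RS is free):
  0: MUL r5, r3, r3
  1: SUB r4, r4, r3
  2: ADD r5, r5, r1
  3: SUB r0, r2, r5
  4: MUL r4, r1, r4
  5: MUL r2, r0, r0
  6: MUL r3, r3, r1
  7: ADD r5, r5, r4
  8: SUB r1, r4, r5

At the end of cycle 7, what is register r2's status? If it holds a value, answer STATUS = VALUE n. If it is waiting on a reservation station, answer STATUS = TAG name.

STATUS = TAG Mul1

  c1: issue MUL r5<-Mul1  regs: r0:1,r1:2,r2:6,r3:7,r4:6,r5:Mul1
  c2: issue SUB r4<-Add1  regs: r0:1,r1:2,r2:6,r3:7,r4:Add1,r5:Mul1
  c3: issue ADD r5<-Add2  regs: r0:1,r1:2,r2:6,r3:7,r4:Add1,r5:Add2
  c4: issue SUB r0<-Add3  regs: r0:Add3,r1:2,r2:6,r3:7,r4:Add1,r5:Add2
  c5: CDB Add1=-1; issue MUL r4<-Mul2  regs: r0:Add3,r1:2,r2:6,r3:7,r4:Mul2,r5:Add2
  c6: CDB Mul1=49; issue MUL r2<-Mul1  regs: r0:Add3,r1:2,r2:Mul1,r3:7,r4:Mul2,r5:Add2
  c7: stall  regs: r0:Add3,r1:2,r2:Mul1,r3:7,r4:Mul2,r5:Add2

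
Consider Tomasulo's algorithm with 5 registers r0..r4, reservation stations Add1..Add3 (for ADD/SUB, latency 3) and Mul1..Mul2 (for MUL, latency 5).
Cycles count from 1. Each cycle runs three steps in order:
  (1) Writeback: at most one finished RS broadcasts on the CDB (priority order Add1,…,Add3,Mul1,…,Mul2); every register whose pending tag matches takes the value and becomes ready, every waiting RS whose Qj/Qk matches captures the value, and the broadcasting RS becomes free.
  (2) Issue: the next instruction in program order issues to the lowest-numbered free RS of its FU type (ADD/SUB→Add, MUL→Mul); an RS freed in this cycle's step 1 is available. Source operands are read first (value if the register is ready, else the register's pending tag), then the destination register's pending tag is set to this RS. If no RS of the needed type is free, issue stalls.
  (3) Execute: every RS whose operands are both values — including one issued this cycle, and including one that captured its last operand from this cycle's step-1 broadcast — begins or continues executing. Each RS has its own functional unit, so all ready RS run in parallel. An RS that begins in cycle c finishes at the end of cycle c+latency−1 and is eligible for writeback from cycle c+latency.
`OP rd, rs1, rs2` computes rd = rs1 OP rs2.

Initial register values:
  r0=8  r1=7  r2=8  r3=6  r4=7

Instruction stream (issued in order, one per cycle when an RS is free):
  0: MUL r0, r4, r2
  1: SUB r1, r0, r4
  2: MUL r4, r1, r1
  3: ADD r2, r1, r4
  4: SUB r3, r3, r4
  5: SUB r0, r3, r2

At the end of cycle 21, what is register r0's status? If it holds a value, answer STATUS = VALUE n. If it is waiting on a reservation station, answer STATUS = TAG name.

STATUS = VALUE -4845

c1: issue MUL r0<-Mul1 | r0:Mul1,r1:7,r2:8,r3:6,r4:7
c2: issue SUB r1<-Add1 | r0:Mul1,r1:Add1,r2:8,r3:6,r4:7
c3: issue MUL r4<-Mul2 | r0:Mul1,r1:Add1,r2:8,r3:6,r4:Mul2
c4: issue ADD r2<-Add2 | r0:Mul1,r1:Add1,r2:Add2,r3:6,r4:Mul2
c5: issue SUB r3<-Add3 | r0:Mul1,r1:Add1,r2:Add2,r3:Add3,r4:Mul2
c6: CDB Mul1=56; stall | r0:56,r1:Add1,r2:Add2,r3:Add3,r4:Mul2
c7: stall | r0:56,r1:Add1,r2:Add2,r3:Add3,r4:Mul2
c8: stall | r0:56,r1:Add1,r2:Add2,r3:Add3,r4:Mul2
c9: CDB Add1=49; issue SUB r0<-Add1 | r0:Add1,r1:49,r2:Add2,r3:Add3,r4:Mul2
c10: - | r0:Add1,r1:49,r2:Add2,r3:Add3,r4:Mul2
c11: - | r0:Add1,r1:49,r2:Add2,r3:Add3,r4:Mul2
c12: - | r0:Add1,r1:49,r2:Add2,r3:Add3,r4:Mul2
c13: - | r0:Add1,r1:49,r2:Add2,r3:Add3,r4:Mul2
c14: CDB Mul2=2401 | r0:Add1,r1:49,r2:Add2,r3:Add3,r4:2401
c15: - | r0:Add1,r1:49,r2:Add2,r3:Add3,r4:2401
c16: - | r0:Add1,r1:49,r2:Add2,r3:Add3,r4:2401
c17: CDB Add2=2450 | r0:Add1,r1:49,r2:2450,r3:Add3,r4:2401
c18: CDB Add3=-2395 | r0:Add1,r1:49,r2:2450,r3:-2395,r4:2401
c19: - | r0:Add1,r1:49,r2:2450,r3:-2395,r4:2401
c20: - | r0:Add1,r1:49,r2:2450,r3:-2395,r4:2401
c21: CDB Add1=-4845 | r0:-4845,r1:49,r2:2450,r3:-2395,r4:2401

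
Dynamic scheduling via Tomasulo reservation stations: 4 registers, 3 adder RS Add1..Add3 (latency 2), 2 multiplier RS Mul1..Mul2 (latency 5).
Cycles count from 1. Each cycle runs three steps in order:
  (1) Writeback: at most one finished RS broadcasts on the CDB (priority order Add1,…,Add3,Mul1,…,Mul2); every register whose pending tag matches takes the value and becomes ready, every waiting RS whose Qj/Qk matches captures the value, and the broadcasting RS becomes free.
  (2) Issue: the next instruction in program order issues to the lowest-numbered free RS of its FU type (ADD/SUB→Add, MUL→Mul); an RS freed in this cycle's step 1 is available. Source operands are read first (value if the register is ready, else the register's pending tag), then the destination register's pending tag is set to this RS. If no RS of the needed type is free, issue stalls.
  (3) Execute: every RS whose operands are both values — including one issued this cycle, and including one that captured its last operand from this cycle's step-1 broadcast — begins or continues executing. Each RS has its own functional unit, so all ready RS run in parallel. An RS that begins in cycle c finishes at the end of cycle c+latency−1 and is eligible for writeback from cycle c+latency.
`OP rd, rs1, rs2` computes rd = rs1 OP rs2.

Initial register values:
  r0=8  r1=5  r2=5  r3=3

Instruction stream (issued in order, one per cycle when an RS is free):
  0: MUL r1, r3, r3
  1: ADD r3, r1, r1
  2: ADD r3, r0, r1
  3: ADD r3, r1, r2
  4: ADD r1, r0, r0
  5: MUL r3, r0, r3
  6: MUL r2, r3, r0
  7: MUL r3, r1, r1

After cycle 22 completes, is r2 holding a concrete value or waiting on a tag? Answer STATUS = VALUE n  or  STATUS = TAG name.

STATUS = VALUE 896

  c1: issue MUL r1<-Mul1  regs: r0:8,r1:Mul1,r2:5,r3:3
  c2: issue ADD r3<-Add1  regs: r0:8,r1:Mul1,r2:5,r3:Add1
  c3: issue ADD r3<-Add2  regs: r0:8,r1:Mul1,r2:5,r3:Add2
  c4: issue ADD r3<-Add3  regs: r0:8,r1:Mul1,r2:5,r3:Add3
  c5: stall  regs: r0:8,r1:Mul1,r2:5,r3:Add3
  c6: CDB Mul1=9; stall  regs: r0:8,r1:9,r2:5,r3:Add3
  c7: stall  regs: r0:8,r1:9,r2:5,r3:Add3
  c8: CDB Add1=18; issue ADD r1<-Add1  regs: r0:8,r1:Add1,r2:5,r3:Add3
  c9: CDB Add2=17; issue MUL r3<-Mul1  regs: r0:8,r1:Add1,r2:5,r3:Mul1
  c10: CDB Add1=16; issue MUL r2<-Mul2  regs: r0:8,r1:16,r2:Mul2,r3:Mul1
  c11: CDB Add3=14; stall  regs: r0:8,r1:16,r2:Mul2,r3:Mul1
  c12: stall  regs: r0:8,r1:16,r2:Mul2,r3:Mul1
  c13: stall  regs: r0:8,r1:16,r2:Mul2,r3:Mul1
  c14: stall  regs: r0:8,r1:16,r2:Mul2,r3:Mul1
  c15: stall  regs: r0:8,r1:16,r2:Mul2,r3:Mul1
  c16: CDB Mul1=112; issue MUL r3<-Mul1  regs: r0:8,r1:16,r2:Mul2,r3:Mul1
  c17: -  regs: r0:8,r1:16,r2:Mul2,r3:Mul1
  c18: -  regs: r0:8,r1:16,r2:Mul2,r3:Mul1
  c19: -  regs: r0:8,r1:16,r2:Mul2,r3:Mul1
  c20: -  regs: r0:8,r1:16,r2:Mul2,r3:Mul1
  c21: CDB Mul1=256  regs: r0:8,r1:16,r2:Mul2,r3:256
  c22: CDB Mul2=896  regs: r0:8,r1:16,r2:896,r3:256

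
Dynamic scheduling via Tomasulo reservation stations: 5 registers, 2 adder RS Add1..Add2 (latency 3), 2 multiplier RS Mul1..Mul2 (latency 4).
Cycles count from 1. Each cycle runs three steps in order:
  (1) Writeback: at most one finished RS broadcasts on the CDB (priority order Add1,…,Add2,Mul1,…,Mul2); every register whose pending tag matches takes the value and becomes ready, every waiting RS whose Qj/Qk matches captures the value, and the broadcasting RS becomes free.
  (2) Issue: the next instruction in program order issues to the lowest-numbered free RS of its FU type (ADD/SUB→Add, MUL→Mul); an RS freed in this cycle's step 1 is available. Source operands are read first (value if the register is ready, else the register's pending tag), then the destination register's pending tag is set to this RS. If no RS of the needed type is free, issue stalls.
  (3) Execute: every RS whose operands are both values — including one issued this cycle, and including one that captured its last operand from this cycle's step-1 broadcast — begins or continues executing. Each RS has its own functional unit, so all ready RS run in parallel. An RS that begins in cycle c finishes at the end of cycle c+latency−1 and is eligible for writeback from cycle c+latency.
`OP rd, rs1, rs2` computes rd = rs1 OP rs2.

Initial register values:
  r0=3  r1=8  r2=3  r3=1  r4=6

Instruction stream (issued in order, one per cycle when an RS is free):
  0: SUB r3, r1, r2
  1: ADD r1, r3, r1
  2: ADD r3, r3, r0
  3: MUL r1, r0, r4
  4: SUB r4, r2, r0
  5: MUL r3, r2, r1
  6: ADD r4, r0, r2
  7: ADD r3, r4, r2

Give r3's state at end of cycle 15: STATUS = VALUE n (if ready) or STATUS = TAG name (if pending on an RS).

STATUS = VALUE 9

c1: issue SUB r3<-Add1 | r0:3,r1:8,r2:3,r3:Add1,r4:6
c2: issue ADD r1<-Add2 | r0:3,r1:Add2,r2:3,r3:Add1,r4:6
c3: stall | r0:3,r1:Add2,r2:3,r3:Add1,r4:6
c4: CDB Add1=5; issue ADD r3<-Add1 | r0:3,r1:Add2,r2:3,r3:Add1,r4:6
c5: issue MUL r1<-Mul1 | r0:3,r1:Mul1,r2:3,r3:Add1,r4:6
c6: stall | r0:3,r1:Mul1,r2:3,r3:Add1,r4:6
c7: CDB Add1=8; issue SUB r4<-Add1 | r0:3,r1:Mul1,r2:3,r3:8,r4:Add1
c8: CDB Add2=13; issue MUL r3<-Mul2 | r0:3,r1:Mul1,r2:3,r3:Mul2,r4:Add1
c9: CDB Mul1=18; issue ADD r4<-Add2 | r0:3,r1:18,r2:3,r3:Mul2,r4:Add2
c10: CDB Add1=0; issue ADD r3<-Add1 | r0:3,r1:18,r2:3,r3:Add1,r4:Add2
c11: - | r0:3,r1:18,r2:3,r3:Add1,r4:Add2
c12: CDB Add2=6 | r0:3,r1:18,r2:3,r3:Add1,r4:6
c13: CDB Mul2=54 | r0:3,r1:18,r2:3,r3:Add1,r4:6
c14: - | r0:3,r1:18,r2:3,r3:Add1,r4:6
c15: CDB Add1=9 | r0:3,r1:18,r2:3,r3:9,r4:6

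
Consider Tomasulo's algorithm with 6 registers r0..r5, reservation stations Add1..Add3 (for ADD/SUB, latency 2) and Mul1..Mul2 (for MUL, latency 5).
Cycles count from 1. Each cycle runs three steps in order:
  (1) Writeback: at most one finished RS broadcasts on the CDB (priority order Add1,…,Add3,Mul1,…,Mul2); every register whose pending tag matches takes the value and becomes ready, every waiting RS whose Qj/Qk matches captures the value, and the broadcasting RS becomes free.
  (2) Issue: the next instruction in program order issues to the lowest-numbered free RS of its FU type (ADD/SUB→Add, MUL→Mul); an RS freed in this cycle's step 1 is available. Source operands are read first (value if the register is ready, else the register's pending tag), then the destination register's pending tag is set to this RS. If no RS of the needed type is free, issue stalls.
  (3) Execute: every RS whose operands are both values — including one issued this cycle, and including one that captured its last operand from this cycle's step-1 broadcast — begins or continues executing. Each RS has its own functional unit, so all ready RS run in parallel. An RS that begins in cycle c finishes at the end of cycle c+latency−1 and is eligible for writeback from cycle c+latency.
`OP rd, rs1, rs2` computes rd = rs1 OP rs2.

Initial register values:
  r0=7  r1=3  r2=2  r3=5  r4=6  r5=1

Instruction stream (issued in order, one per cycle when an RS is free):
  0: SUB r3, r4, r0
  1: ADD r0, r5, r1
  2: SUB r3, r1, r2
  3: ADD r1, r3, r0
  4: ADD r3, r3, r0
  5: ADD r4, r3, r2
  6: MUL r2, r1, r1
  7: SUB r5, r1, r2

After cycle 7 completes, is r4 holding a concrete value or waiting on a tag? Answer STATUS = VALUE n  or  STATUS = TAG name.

  c1: issue SUB r3<-Add1  regs: r0:7,r1:3,r2:2,r3:Add1,r4:6,r5:1
  c2: issue ADD r0<-Add2  regs: r0:Add2,r1:3,r2:2,r3:Add1,r4:6,r5:1
  c3: CDB Add1=-1; issue SUB r3<-Add1  regs: r0:Add2,r1:3,r2:2,r3:Add1,r4:6,r5:1
  c4: CDB Add2=4; issue ADD r1<-Add2  regs: r0:4,r1:Add2,r2:2,r3:Add1,r4:6,r5:1
  c5: CDB Add1=1; issue ADD r3<-Add1  regs: r0:4,r1:Add2,r2:2,r3:Add1,r4:6,r5:1
  c6: issue ADD r4<-Add3  regs: r0:4,r1:Add2,r2:2,r3:Add1,r4:Add3,r5:1
  c7: CDB Add1=5; issue MUL r2<-Mul1  regs: r0:4,r1:Add2,r2:Mul1,r3:5,r4:Add3,r5:1

STATUS = TAG Add3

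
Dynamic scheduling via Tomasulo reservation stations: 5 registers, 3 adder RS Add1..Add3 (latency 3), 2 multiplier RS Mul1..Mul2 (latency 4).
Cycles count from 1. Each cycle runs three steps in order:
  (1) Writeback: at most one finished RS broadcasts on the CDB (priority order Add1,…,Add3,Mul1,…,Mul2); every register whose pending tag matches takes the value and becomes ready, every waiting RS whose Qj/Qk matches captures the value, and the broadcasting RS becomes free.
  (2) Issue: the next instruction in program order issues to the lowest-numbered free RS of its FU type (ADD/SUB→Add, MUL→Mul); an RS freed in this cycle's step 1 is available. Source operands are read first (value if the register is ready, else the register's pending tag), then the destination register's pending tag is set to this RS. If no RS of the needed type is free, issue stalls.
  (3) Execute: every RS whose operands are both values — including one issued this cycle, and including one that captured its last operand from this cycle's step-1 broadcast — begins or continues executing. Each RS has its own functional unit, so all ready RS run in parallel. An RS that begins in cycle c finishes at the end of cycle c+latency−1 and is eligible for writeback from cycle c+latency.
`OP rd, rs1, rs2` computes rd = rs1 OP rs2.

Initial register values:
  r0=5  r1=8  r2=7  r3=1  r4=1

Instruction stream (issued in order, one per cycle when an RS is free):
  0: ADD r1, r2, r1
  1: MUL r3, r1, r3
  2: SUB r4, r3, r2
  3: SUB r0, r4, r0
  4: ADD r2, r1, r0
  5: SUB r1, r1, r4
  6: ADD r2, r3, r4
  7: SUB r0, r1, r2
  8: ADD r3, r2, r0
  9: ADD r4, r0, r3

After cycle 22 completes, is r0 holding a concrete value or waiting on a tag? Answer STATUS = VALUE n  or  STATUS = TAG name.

STATUS = VALUE -16

  c1: issue ADD r1<-Add1  regs: r0:5,r1:Add1,r2:7,r3:1,r4:1
  c2: issue MUL r3<-Mul1  regs: r0:5,r1:Add1,r2:7,r3:Mul1,r4:1
  c3: issue SUB r4<-Add2  regs: r0:5,r1:Add1,r2:7,r3:Mul1,r4:Add2
  c4: CDB Add1=15; issue SUB r0<-Add1  regs: r0:Add1,r1:15,r2:7,r3:Mul1,r4:Add2
  c5: issue ADD r2<-Add3  regs: r0:Add1,r1:15,r2:Add3,r3:Mul1,r4:Add2
  c6: stall  regs: r0:Add1,r1:15,r2:Add3,r3:Mul1,r4:Add2
  c7: stall  regs: r0:Add1,r1:15,r2:Add3,r3:Mul1,r4:Add2
  c8: CDB Mul1=15; stall  regs: r0:Add1,r1:15,r2:Add3,r3:15,r4:Add2
  c9: stall  regs: r0:Add1,r1:15,r2:Add3,r3:15,r4:Add2
  c10: stall  regs: r0:Add1,r1:15,r2:Add3,r3:15,r4:Add2
  c11: CDB Add2=8; issue SUB r1<-Add2  regs: r0:Add1,r1:Add2,r2:Add3,r3:15,r4:8
  c12: stall  regs: r0:Add1,r1:Add2,r2:Add3,r3:15,r4:8
  c13: stall  regs: r0:Add1,r1:Add2,r2:Add3,r3:15,r4:8
  c14: CDB Add1=3; issue ADD r2<-Add1  regs: r0:3,r1:Add2,r2:Add1,r3:15,r4:8
  c15: CDB Add2=7; issue SUB r0<-Add2  regs: r0:Add2,r1:7,r2:Add1,r3:15,r4:8
  c16: stall  regs: r0:Add2,r1:7,r2:Add1,r3:15,r4:8
  c17: CDB Add1=23; issue ADD r3<-Add1  regs: r0:Add2,r1:7,r2:23,r3:Add1,r4:8
  c18: CDB Add3=18; issue ADD r4<-Add3  regs: r0:Add2,r1:7,r2:23,r3:Add1,r4:Add3
  c19: -  regs: r0:Add2,r1:7,r2:23,r3:Add1,r4:Add3
  c20: CDB Add2=-16  regs: r0:-16,r1:7,r2:23,r3:Add1,r4:Add3
  c21: -  regs: r0:-16,r1:7,r2:23,r3:Add1,r4:Add3
  c22: -  regs: r0:-16,r1:7,r2:23,r3:Add1,r4:Add3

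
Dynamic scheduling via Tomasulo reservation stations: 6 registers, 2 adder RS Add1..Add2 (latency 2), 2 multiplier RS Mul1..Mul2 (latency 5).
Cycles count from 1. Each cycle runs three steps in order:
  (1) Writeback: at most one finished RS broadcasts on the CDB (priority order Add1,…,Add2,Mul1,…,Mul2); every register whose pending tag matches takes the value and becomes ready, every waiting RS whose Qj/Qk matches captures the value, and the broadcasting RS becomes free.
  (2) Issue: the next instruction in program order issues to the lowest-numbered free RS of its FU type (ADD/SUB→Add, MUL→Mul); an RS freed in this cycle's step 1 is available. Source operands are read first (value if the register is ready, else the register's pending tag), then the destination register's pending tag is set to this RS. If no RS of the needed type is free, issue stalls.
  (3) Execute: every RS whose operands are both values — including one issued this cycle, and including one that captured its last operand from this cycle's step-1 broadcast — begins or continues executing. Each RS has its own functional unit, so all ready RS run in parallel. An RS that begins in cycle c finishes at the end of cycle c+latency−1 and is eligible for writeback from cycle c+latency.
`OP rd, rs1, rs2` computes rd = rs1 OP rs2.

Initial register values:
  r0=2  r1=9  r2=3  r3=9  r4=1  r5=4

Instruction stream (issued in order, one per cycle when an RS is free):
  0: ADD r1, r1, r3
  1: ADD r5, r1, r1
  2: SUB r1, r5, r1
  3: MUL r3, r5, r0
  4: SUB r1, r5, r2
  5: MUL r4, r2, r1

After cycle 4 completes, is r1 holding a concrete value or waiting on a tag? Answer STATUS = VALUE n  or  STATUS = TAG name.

STATUS = TAG Add1

cycle 1: issue ADD r1<-Add1 // r0:2,r1:Add1,r2:3,r3:9,r4:1,r5:4
cycle 2: issue ADD r5<-Add2 // r0:2,r1:Add1,r2:3,r3:9,r4:1,r5:Add2
cycle 3: CDB Add1=18; issue SUB r1<-Add1 // r0:2,r1:Add1,r2:3,r3:9,r4:1,r5:Add2
cycle 4: issue MUL r3<-Mul1 // r0:2,r1:Add1,r2:3,r3:Mul1,r4:1,r5:Add2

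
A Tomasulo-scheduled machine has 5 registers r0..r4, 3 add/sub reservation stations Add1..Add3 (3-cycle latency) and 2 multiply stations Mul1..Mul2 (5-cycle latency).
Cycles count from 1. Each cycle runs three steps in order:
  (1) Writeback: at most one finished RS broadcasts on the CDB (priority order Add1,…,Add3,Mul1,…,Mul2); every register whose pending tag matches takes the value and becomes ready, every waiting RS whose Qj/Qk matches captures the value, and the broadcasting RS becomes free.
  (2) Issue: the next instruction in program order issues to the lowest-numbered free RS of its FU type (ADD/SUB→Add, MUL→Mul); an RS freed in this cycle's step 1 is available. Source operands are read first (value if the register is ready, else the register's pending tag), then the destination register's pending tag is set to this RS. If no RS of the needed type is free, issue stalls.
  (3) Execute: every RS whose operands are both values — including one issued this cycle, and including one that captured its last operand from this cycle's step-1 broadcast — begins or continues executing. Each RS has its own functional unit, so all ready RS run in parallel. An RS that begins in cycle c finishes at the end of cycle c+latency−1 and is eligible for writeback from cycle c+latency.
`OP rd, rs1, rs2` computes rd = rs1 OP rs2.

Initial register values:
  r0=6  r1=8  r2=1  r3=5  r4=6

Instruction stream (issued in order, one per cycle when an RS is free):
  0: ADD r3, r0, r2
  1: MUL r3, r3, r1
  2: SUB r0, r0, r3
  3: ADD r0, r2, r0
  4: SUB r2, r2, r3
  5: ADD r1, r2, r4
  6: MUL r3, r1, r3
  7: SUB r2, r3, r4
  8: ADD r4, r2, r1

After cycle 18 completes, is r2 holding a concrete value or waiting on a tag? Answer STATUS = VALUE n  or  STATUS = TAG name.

  c1: issue ADD r3<-Add1  regs: r0:6,r1:8,r2:1,r3:Add1,r4:6
  c2: issue MUL r3<-Mul1  regs: r0:6,r1:8,r2:1,r3:Mul1,r4:6
  c3: issue SUB r0<-Add2  regs: r0:Add2,r1:8,r2:1,r3:Mul1,r4:6
  c4: CDB Add1=7; issue ADD r0<-Add1  regs: r0:Add1,r1:8,r2:1,r3:Mul1,r4:6
  c5: issue SUB r2<-Add3  regs: r0:Add1,r1:8,r2:Add3,r3:Mul1,r4:6
  c6: stall  regs: r0:Add1,r1:8,r2:Add3,r3:Mul1,r4:6
  c7: stall  regs: r0:Add1,r1:8,r2:Add3,r3:Mul1,r4:6
  c8: stall  regs: r0:Add1,r1:8,r2:Add3,r3:Mul1,r4:6
  c9: CDB Mul1=56; stall  regs: r0:Add1,r1:8,r2:Add3,r3:56,r4:6
  c10: stall  regs: r0:Add1,r1:8,r2:Add3,r3:56,r4:6
  c11: stall  regs: r0:Add1,r1:8,r2:Add3,r3:56,r4:6
  c12: CDB Add2=-50; issue ADD r1<-Add2  regs: r0:Add1,r1:Add2,r2:Add3,r3:56,r4:6
  c13: CDB Add3=-55; issue MUL r3<-Mul1  regs: r0:Add1,r1:Add2,r2:-55,r3:Mul1,r4:6
  c14: issue SUB r2<-Add3  regs: r0:Add1,r1:Add2,r2:Add3,r3:Mul1,r4:6
  c15: CDB Add1=-49; issue ADD r4<-Add1  regs: r0:-49,r1:Add2,r2:Add3,r3:Mul1,r4:Add1
  c16: CDB Add2=-49  regs: r0:-49,r1:-49,r2:Add3,r3:Mul1,r4:Add1
  c17: -  regs: r0:-49,r1:-49,r2:Add3,r3:Mul1,r4:Add1
  c18: -  regs: r0:-49,r1:-49,r2:Add3,r3:Mul1,r4:Add1

STATUS = TAG Add3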